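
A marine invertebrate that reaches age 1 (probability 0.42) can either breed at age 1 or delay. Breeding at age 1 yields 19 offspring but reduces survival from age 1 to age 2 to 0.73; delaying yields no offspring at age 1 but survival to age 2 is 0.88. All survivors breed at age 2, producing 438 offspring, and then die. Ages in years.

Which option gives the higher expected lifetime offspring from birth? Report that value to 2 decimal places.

breed at age 1: R₀ = 0.42 × (19 + 0.73 × 438) = 0.42 × 338.7400 = 142.2708
delay to age 2: R₀ = 0.42 × (0.88 × 438) = 0.42 × 385.4400 = 161.8848
Higher: delay to age 2 (161.8848).

161.88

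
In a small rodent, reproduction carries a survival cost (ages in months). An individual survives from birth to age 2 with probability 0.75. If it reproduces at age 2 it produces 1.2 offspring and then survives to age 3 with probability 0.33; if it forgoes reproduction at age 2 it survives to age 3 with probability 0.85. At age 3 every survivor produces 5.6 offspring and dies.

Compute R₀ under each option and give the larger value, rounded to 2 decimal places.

breed at age 2: R₀ = 0.75 × (1.2 + 0.33 × 5.6) = 0.75 × 3.0480 = 2.2860
delay to age 3: R₀ = 0.75 × (0.85 × 5.6) = 0.75 × 4.7600 = 3.5700
Higher: delay to age 3 (3.5700).

3.57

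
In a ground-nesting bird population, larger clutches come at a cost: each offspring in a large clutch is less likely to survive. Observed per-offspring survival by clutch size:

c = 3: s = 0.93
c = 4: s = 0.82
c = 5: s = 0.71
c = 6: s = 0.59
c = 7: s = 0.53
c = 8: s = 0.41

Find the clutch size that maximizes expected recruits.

7

Expected recruits = c × s(c):
  c=3: 3 × 0.93 = 2.790
  c=4: 4 × 0.82 = 3.280
  c=5: 5 × 0.71 = 3.550
  c=6: 6 × 0.59 = 3.540
  c=7: 7 × 0.53 = 3.710
  c=8: 8 × 0.41 = 3.280
Maximum at c = 7 (3.710 recruits).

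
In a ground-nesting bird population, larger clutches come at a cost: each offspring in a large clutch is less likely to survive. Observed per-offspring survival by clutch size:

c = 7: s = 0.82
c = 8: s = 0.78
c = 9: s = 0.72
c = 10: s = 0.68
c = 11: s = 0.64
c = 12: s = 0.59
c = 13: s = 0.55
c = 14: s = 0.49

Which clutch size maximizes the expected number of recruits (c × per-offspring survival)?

Expected recruits = c × s(c):
  c=7: 7 × 0.82 = 5.740
  c=8: 8 × 0.78 = 6.240
  c=9: 9 × 0.72 = 6.480
  c=10: 10 × 0.68 = 6.800
  c=11: 11 × 0.64 = 7.040
  c=12: 12 × 0.59 = 7.080
  c=13: 13 × 0.55 = 7.150
  c=14: 14 × 0.49 = 6.860
Maximum at c = 13 (7.150 recruits).

13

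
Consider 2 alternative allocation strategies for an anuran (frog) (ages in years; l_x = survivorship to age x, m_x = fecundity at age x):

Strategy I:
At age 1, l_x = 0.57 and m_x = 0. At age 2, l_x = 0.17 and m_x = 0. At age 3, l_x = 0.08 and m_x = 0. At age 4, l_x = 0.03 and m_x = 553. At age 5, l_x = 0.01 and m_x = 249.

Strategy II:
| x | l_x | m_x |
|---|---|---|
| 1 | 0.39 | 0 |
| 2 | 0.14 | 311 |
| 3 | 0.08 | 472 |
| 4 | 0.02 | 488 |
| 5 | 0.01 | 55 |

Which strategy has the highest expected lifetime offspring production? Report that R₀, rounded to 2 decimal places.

91.61

Strategy I: R₀ = 0.57×0 + 0.17×0 + 0.08×0 + 0.03×553 + 0.01×249 = 19.0800
Strategy II: R₀ = 0.39×0 + 0.14×311 + 0.08×472 + 0.02×488 + 0.01×55 = 91.6100
Highest R₀: strategy II with 91.6100.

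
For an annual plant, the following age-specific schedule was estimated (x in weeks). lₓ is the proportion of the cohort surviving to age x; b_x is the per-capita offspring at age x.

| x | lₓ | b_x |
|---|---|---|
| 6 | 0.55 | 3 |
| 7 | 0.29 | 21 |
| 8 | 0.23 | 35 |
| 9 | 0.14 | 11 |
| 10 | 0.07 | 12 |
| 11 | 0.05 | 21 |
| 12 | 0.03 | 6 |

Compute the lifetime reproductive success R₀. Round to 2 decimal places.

19.40

R₀ = Σ lₓ b_x:
  age 6: 0.55 × 3 = 1.6500
  age 7: 0.29 × 21 = 6.0900
  age 8: 0.23 × 35 = 8.0500
  age 9: 0.14 × 11 = 1.5400
  age 10: 0.07 × 12 = 0.8400
  age 11: 0.05 × 21 = 1.0500
  age 12: 0.03 × 6 = 0.1800
R₀ = 1.6500 + 6.0900 + 8.0500 + 1.5400 + 0.8400 + 1.0500 + 0.1800 = 19.4000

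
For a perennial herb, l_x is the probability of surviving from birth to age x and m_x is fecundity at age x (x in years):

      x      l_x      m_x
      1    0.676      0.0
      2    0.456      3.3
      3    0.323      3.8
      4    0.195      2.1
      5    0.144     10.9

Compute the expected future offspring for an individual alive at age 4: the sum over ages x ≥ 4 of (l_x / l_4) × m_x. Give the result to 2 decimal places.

10.15

l_4 = 0.195. Conditional survival from age 4 to x is l_x / l_4.
  x=4: (0.195/0.195) × 2.1 = 2.1000
  x=5: (0.144/0.195) × 10.9 = 8.0492
Sum = 2.1000 + 8.0492 = 10.1492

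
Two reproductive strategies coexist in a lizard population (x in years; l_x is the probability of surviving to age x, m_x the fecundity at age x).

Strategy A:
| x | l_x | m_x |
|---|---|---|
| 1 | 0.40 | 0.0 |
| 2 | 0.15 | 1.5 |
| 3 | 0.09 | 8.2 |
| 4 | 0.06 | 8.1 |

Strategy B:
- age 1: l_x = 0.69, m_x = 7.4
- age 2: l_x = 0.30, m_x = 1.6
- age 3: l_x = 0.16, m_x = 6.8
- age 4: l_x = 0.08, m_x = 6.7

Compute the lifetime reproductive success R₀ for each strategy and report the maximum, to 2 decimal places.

Strategy A: R₀ = 0.40×0.0 + 0.15×1.5 + 0.09×8.2 + 0.06×8.1 = 1.4490
Strategy B: R₀ = 0.69×7.4 + 0.30×1.6 + 0.16×6.8 + 0.08×6.7 = 7.2100
Highest R₀: strategy B with 7.2100.

7.21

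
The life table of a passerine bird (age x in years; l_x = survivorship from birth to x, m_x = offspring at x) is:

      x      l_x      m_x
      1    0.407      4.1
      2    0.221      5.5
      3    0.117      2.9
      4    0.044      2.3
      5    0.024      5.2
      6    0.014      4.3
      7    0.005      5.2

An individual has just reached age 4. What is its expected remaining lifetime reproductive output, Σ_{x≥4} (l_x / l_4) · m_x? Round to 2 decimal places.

l_4 = 0.044. Conditional survival from age 4 to x is l_x / l_4.
  x=4: (0.044/0.044) × 2.3 = 2.3000
  x=5: (0.024/0.044) × 5.2 = 2.8364
  x=6: (0.014/0.044) × 4.3 = 1.3682
  x=7: (0.005/0.044) × 5.2 = 0.5909
Sum = 2.3000 + 2.8364 + 1.3682 + 0.5909 = 7.0955

7.10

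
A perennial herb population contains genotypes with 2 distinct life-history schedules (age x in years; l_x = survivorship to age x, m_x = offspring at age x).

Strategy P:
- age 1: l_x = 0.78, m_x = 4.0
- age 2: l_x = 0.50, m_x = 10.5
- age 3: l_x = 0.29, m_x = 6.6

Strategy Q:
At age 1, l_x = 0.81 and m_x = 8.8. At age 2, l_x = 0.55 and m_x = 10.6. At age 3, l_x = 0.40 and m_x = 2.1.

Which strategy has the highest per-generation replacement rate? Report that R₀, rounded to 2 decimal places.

Strategy P: R₀ = 0.78×4.0 + 0.50×10.5 + 0.29×6.6 = 10.2840
Strategy Q: R₀ = 0.81×8.8 + 0.55×10.6 + 0.40×2.1 = 13.7980
Highest R₀: strategy Q with 13.7980.

13.80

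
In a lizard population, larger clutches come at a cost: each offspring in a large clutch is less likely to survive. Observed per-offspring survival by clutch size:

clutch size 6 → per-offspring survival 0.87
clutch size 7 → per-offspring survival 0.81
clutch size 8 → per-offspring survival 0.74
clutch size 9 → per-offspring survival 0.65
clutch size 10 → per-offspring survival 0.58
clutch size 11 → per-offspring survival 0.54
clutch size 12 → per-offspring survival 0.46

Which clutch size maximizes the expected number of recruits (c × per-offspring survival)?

Expected recruits = c × s(c):
  c=6: 6 × 0.87 = 5.220
  c=7: 7 × 0.81 = 5.670
  c=8: 8 × 0.74 = 5.920
  c=9: 9 × 0.65 = 5.850
  c=10: 10 × 0.58 = 5.800
  c=11: 11 × 0.54 = 5.940
  c=12: 12 × 0.46 = 5.520
Maximum at c = 11 (5.940 recruits).

11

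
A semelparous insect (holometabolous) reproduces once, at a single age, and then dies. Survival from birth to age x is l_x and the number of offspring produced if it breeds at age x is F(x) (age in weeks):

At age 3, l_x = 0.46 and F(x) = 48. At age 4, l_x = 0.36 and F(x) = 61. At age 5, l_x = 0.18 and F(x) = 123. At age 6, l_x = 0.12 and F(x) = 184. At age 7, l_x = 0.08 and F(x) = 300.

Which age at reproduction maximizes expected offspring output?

Expected offspring if breeding at age x = l_x × F(x):
  age 3: 0.46 × 48 = 22.080
  age 4: 0.36 × 61 = 21.960
  age 5: 0.18 × 123 = 22.140
  age 6: 0.12 × 184 = 22.080
  age 7: 0.08 × 300 = 24.000
Maximum at age 7 (24.000).

7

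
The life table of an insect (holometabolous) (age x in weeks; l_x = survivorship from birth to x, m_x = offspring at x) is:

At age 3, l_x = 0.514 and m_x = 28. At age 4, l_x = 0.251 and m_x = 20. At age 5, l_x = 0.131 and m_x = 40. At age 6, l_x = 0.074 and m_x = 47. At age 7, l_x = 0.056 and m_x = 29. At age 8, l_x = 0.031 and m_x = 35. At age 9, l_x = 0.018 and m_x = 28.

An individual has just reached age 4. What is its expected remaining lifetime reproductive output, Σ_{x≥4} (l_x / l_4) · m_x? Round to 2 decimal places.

l_4 = 0.251. Conditional survival from age 4 to x is l_x / l_4.
  x=4: (0.251/0.251) × 20 = 20.0000
  x=5: (0.131/0.251) × 40 = 20.8765
  x=6: (0.074/0.251) × 47 = 13.8566
  x=7: (0.056/0.251) × 29 = 6.4701
  x=8: (0.031/0.251) × 35 = 4.3227
  x=9: (0.018/0.251) × 28 = 2.0080
Sum = 20.0000 + 20.8765 + 13.8566 + 6.4701 + 4.3227 + 2.0080 = 67.5339

67.53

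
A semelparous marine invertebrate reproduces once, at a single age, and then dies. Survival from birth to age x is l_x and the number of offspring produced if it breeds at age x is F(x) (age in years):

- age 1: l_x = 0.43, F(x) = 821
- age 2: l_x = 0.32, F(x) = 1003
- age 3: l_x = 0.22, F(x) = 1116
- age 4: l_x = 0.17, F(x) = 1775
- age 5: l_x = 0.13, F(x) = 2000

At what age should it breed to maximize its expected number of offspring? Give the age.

1

Expected offspring if breeding at age x = l_x × F(x):
  age 1: 0.43 × 821 = 353.030
  age 2: 0.32 × 1003 = 320.960
  age 3: 0.22 × 1116 = 245.520
  age 4: 0.17 × 1775 = 301.750
  age 5: 0.13 × 2000 = 260.000
Maximum at age 1 (353.030).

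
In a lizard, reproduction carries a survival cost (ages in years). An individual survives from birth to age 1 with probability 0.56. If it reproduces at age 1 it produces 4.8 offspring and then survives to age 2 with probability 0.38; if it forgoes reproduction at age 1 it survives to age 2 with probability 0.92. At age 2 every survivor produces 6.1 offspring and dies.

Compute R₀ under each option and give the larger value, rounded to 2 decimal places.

3.99

breed at age 1: R₀ = 0.56 × (4.8 + 0.38 × 6.1) = 0.56 × 7.1180 = 3.9861
delay to age 2: R₀ = 0.56 × (0.92 × 6.1) = 0.56 × 5.6120 = 3.1427
Higher: breed at age 1 (3.9861).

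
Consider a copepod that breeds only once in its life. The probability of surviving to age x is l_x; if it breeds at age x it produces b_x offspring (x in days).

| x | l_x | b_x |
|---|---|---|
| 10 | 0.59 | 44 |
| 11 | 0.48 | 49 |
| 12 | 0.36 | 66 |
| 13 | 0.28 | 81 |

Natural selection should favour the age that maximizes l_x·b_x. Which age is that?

Expected offspring if breeding at age x = l_x × b_x:
  age 10: 0.59 × 44 = 25.960
  age 11: 0.48 × 49 = 23.520
  age 12: 0.36 × 66 = 23.760
  age 13: 0.28 × 81 = 22.680
Maximum at age 10 (25.960).

10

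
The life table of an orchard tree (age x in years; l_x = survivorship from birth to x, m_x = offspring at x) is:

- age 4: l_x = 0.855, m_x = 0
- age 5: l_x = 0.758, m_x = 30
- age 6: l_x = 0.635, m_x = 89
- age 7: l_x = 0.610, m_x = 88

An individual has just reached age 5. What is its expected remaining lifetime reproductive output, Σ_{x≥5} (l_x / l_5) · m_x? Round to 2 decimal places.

l_5 = 0.758. Conditional survival from age 5 to x is l_x / l_5.
  x=5: (0.758/0.758) × 30 = 30.0000
  x=6: (0.635/0.758) × 89 = 74.5580
  x=7: (0.610/0.758) × 88 = 70.8179
Sum = 30.0000 + 74.5580 + 70.8179 = 175.3760

175.38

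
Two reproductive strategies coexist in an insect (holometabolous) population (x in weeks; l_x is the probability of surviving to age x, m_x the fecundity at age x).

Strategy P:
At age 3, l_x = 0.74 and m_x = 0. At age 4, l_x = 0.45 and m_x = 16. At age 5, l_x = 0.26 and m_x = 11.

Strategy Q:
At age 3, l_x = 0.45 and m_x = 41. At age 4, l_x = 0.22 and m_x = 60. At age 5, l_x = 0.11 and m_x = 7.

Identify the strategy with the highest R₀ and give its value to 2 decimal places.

Strategy P: R₀ = 0.74×0 + 0.45×16 + 0.26×11 = 10.0600
Strategy Q: R₀ = 0.45×41 + 0.22×60 + 0.11×7 = 32.4200
Highest R₀: strategy Q with 32.4200.

32.42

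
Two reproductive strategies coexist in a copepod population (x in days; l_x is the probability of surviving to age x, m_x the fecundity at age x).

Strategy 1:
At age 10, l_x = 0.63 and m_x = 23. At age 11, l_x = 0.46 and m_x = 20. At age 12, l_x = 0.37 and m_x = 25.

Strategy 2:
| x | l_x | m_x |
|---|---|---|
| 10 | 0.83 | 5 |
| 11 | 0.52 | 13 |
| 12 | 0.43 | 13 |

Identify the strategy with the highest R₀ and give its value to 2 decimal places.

32.94

Strategy 1: R₀ = 0.63×23 + 0.46×20 + 0.37×25 = 32.9400
Strategy 2: R₀ = 0.83×5 + 0.52×13 + 0.43×13 = 16.5000
Highest R₀: strategy 1 with 32.9400.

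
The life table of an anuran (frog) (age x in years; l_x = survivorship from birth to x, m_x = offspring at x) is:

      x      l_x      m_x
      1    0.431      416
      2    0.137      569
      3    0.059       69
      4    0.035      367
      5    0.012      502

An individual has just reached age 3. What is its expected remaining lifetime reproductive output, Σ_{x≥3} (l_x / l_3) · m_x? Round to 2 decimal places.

388.81

l_3 = 0.059. Conditional survival from age 3 to x is l_x / l_3.
  x=3: (0.059/0.059) × 69 = 69.0000
  x=4: (0.035/0.059) × 367 = 217.7119
  x=5: (0.012/0.059) × 502 = 102.1017
Sum = 69.0000 + 217.7119 + 102.1017 = 388.8136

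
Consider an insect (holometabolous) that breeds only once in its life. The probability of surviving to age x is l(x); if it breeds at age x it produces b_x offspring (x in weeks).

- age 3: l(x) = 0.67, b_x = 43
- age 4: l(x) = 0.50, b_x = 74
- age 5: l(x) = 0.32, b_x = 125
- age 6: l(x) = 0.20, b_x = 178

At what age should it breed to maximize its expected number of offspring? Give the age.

5

Expected offspring if breeding at age x = l(x) × b_x:
  age 3: 0.67 × 43 = 28.810
  age 4: 0.50 × 74 = 37.000
  age 5: 0.32 × 125 = 40.000
  age 6: 0.20 × 178 = 35.600
Maximum at age 5 (40.000).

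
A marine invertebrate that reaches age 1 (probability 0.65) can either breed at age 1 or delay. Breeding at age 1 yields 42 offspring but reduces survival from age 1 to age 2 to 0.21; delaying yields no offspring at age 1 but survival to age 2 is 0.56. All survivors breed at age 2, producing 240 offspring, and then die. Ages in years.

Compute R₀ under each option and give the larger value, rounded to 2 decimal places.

87.36

breed at age 1: R₀ = 0.65 × (42 + 0.21 × 240) = 0.65 × 92.4000 = 60.0600
delay to age 2: R₀ = 0.65 × (0.56 × 240) = 0.65 × 134.4000 = 87.3600
Higher: delay to age 2 (87.3600).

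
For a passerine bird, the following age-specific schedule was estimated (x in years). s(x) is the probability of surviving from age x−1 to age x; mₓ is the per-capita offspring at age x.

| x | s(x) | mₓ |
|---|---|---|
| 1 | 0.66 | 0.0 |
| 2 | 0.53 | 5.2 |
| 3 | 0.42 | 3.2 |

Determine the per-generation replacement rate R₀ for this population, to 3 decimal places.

2.289

Survivorship from birth: l_x = s_1·s_2·…·s_x.
  l_1 = 0.66000
  l_2 = 0.34980
  l_3 = 0.14692
R₀ = Σ l_x mₓ:
  age 1: 0.66000 × 0.0 = 0.0000
  age 2: 0.34980 × 5.2 = 1.8190
  age 3: 0.14692 × 3.2 = 0.4701
R₀ = 0.0000 + 1.8190 + 0.4701 = 2.2891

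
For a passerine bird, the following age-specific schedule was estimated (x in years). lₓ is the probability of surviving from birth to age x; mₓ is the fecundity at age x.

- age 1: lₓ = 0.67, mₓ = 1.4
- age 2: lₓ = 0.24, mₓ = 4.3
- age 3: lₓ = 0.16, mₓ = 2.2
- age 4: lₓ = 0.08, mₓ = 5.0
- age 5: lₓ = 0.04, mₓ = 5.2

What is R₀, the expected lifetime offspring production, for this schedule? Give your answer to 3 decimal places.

R₀ = Σ lₓ mₓ:
  age 1: 0.67 × 1.4 = 0.9380
  age 2: 0.24 × 4.3 = 1.0320
  age 3: 0.16 × 2.2 = 0.3520
  age 4: 0.08 × 5.0 = 0.4000
  age 5: 0.04 × 5.2 = 0.2080
R₀ = 0.9380 + 1.0320 + 0.3520 + 0.4000 + 0.2080 = 2.9300

2.930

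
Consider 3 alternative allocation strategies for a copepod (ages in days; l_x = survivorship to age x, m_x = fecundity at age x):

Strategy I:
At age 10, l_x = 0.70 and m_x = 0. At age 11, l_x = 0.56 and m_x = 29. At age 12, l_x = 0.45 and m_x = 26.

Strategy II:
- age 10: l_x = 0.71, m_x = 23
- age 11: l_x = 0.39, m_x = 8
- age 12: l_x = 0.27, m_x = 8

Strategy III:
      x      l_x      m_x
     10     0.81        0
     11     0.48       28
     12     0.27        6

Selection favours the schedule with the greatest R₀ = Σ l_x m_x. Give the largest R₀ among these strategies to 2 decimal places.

27.94

Strategy I: R₀ = 0.70×0 + 0.56×29 + 0.45×26 = 27.9400
Strategy II: R₀ = 0.71×23 + 0.39×8 + 0.27×8 = 21.6100
Strategy III: R₀ = 0.81×0 + 0.48×28 + 0.27×6 = 15.0600
Highest R₀: strategy I with 27.9400.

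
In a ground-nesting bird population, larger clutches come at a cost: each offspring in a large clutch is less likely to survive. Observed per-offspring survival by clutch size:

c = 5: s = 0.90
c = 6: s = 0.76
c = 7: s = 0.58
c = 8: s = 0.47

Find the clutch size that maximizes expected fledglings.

6

Expected fledglings = c × s(c):
  c=5: 5 × 0.90 = 4.500
  c=6: 6 × 0.76 = 4.560
  c=7: 7 × 0.58 = 4.060
  c=8: 8 × 0.47 = 3.760
Maximum at c = 6 (4.560 fledglings).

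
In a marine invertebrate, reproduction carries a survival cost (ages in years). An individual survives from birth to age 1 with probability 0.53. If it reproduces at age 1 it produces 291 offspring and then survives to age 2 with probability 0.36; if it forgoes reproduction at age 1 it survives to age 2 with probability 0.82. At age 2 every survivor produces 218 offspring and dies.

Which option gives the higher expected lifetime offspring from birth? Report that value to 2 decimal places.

195.82

breed at age 1: R₀ = 0.53 × (291 + 0.36 × 218) = 0.53 × 369.4800 = 195.8244
delay to age 2: R₀ = 0.53 × (0.82 × 218) = 0.53 × 178.7600 = 94.7428
Higher: breed at age 1 (195.8244).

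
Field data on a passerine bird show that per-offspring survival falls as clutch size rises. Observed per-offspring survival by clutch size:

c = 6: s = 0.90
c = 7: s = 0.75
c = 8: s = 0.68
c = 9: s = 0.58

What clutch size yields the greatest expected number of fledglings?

8

Expected fledglings = c × s(c):
  c=6: 6 × 0.90 = 5.400
  c=7: 7 × 0.75 = 5.250
  c=8: 8 × 0.68 = 5.440
  c=9: 9 × 0.58 = 5.220
Maximum at c = 8 (5.440 fledglings).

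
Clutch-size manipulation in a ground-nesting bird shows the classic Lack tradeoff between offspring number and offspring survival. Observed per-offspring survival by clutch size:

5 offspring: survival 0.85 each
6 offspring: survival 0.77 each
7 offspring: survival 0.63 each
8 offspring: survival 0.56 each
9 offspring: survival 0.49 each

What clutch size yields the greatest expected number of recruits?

6

Expected recruits = c × s(c):
  c=5: 5 × 0.85 = 4.250
  c=6: 6 × 0.77 = 4.620
  c=7: 7 × 0.63 = 4.410
  c=8: 8 × 0.56 = 4.480
  c=9: 9 × 0.49 = 4.410
Maximum at c = 6 (4.620 recruits).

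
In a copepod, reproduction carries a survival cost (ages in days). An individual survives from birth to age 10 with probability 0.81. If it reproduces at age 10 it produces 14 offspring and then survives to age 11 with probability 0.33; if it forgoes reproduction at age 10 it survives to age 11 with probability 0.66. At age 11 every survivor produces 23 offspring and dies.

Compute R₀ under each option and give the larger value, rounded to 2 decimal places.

17.49

breed at age 10: R₀ = 0.81 × (14 + 0.33 × 23) = 0.81 × 21.5900 = 17.4879
delay to age 11: R₀ = 0.81 × (0.66 × 23) = 0.81 × 15.1800 = 12.2958
Higher: breed at age 10 (17.4879).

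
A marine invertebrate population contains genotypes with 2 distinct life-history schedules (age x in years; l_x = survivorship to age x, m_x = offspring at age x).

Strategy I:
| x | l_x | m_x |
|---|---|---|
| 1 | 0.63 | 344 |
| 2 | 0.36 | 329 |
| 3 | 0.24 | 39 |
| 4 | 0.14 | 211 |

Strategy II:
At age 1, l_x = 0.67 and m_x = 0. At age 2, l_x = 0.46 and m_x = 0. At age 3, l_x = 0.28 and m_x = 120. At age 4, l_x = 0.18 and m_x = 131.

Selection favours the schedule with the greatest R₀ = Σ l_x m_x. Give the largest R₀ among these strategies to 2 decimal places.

Strategy I: R₀ = 0.63×344 + 0.36×329 + 0.24×39 + 0.14×211 = 374.0600
Strategy II: R₀ = 0.67×0 + 0.46×0 + 0.28×120 + 0.18×131 = 57.1800
Highest R₀: strategy I with 374.0600.

374.06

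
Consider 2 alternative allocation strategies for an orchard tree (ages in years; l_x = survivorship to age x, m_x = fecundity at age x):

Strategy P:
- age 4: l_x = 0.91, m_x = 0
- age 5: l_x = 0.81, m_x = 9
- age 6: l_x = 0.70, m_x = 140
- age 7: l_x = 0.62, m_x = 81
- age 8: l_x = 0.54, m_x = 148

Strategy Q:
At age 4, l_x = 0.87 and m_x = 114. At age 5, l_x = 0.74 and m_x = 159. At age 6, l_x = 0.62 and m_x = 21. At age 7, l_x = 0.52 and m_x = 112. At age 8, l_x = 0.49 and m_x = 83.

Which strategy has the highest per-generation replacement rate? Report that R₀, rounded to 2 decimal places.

328.77

Strategy P: R₀ = 0.91×0 + 0.81×9 + 0.70×140 + 0.62×81 + 0.54×148 = 235.4300
Strategy Q: R₀ = 0.87×114 + 0.74×159 + 0.62×21 + 0.52×112 + 0.49×83 = 328.7700
Highest R₀: strategy Q with 328.7700.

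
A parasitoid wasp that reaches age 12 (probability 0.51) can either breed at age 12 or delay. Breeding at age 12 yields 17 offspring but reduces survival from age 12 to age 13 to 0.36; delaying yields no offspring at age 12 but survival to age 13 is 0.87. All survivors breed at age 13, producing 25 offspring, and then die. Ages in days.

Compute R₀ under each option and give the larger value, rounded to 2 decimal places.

13.26

breed at age 12: R₀ = 0.51 × (17 + 0.36 × 25) = 0.51 × 26.0000 = 13.2600
delay to age 13: R₀ = 0.51 × (0.87 × 25) = 0.51 × 21.7500 = 11.0925
Higher: breed at age 12 (13.2600).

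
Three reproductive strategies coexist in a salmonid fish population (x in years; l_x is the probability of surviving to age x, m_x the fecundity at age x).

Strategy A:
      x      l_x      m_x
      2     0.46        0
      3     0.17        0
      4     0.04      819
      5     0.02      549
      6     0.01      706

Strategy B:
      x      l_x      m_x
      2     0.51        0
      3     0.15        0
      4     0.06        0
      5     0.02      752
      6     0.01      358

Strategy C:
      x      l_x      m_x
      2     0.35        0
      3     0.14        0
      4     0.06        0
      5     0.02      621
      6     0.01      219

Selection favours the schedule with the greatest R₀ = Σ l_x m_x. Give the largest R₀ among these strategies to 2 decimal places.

50.80

Strategy A: R₀ = 0.46×0 + 0.17×0 + 0.04×819 + 0.02×549 + 0.01×706 = 50.8000
Strategy B: R₀ = 0.51×0 + 0.15×0 + 0.06×0 + 0.02×752 + 0.01×358 = 18.6200
Strategy C: R₀ = 0.35×0 + 0.14×0 + 0.06×0 + 0.02×621 + 0.01×219 = 14.6100
Highest R₀: strategy A with 50.8000.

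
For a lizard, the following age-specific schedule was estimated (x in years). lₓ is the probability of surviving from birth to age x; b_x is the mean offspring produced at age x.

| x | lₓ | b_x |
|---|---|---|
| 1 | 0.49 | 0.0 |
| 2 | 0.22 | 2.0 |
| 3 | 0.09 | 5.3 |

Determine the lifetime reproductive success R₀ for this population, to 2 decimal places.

R₀ = Σ lₓ b_x:
  age 1: 0.49 × 0.0 = 0.0000
  age 2: 0.22 × 2.0 = 0.4400
  age 3: 0.09 × 5.3 = 0.4770
R₀ = 0.0000 + 0.4400 + 0.4770 = 0.9170

0.92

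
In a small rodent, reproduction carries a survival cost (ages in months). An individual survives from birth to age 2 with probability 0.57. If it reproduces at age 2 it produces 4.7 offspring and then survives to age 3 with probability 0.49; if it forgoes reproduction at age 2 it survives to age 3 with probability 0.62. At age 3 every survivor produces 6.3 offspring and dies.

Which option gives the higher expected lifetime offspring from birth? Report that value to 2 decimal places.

4.44

breed at age 2: R₀ = 0.57 × (4.7 + 0.49 × 6.3) = 0.57 × 7.7870 = 4.4386
delay to age 3: R₀ = 0.57 × (0.62 × 6.3) = 0.57 × 3.9060 = 2.2264
Higher: breed at age 2 (4.4386).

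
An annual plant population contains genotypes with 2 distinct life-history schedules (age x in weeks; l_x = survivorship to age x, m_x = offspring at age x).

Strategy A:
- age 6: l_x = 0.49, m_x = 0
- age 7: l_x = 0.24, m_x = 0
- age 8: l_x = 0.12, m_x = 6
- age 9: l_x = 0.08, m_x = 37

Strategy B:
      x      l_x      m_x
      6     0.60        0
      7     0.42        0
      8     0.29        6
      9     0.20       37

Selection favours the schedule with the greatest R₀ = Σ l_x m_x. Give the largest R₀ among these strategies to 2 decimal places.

9.14

Strategy A: R₀ = 0.49×0 + 0.24×0 + 0.12×6 + 0.08×37 = 3.6800
Strategy B: R₀ = 0.60×0 + 0.42×0 + 0.29×6 + 0.20×37 = 9.1400
Highest R₀: strategy B with 9.1400.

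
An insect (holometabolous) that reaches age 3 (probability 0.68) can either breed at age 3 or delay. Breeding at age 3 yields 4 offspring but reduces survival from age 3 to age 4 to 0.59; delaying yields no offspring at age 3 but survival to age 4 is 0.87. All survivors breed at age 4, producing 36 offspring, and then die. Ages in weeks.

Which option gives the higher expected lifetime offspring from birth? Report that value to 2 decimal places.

breed at age 3: R₀ = 0.68 × (4 + 0.59 × 36) = 0.68 × 25.2400 = 17.1632
delay to age 4: R₀ = 0.68 × (0.87 × 36) = 0.68 × 31.3200 = 21.2976
Higher: delay to age 4 (21.2976).

21.30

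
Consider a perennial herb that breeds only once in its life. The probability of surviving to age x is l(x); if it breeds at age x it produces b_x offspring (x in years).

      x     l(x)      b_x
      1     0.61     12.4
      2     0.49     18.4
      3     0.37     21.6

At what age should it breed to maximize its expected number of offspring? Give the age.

Expected offspring if breeding at age x = l(x) × b_x:
  age 1: 0.61 × 12.4 = 7.564
  age 2: 0.49 × 18.4 = 9.016
  age 3: 0.37 × 21.6 = 7.992
Maximum at age 2 (9.016).

2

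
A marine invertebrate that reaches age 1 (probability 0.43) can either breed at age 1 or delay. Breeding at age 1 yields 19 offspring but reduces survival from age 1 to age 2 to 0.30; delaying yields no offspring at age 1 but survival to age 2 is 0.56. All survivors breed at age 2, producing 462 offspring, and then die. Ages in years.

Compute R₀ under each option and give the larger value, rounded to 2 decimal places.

breed at age 1: R₀ = 0.43 × (19 + 0.30 × 462) = 0.43 × 157.6000 = 67.7680
delay to age 2: R₀ = 0.43 × (0.56 × 462) = 0.43 × 258.7200 = 111.2496
Higher: delay to age 2 (111.2496).

111.25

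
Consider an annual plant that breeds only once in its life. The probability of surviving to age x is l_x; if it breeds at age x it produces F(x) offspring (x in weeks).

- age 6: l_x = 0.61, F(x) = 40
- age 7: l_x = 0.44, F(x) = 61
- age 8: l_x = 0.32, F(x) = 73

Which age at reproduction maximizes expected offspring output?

Expected offspring if breeding at age x = l_x × F(x):
  age 6: 0.61 × 40 = 24.400
  age 7: 0.44 × 61 = 26.840
  age 8: 0.32 × 73 = 23.360
Maximum at age 7 (26.840).

7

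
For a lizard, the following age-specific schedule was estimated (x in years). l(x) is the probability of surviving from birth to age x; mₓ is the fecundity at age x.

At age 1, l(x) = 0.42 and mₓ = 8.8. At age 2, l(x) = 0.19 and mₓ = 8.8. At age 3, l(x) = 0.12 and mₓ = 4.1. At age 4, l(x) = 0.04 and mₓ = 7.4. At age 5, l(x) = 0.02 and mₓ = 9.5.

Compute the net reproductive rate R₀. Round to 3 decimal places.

6.346

R₀ = Σ l(x) mₓ:
  age 1: 0.42 × 8.8 = 3.6960
  age 2: 0.19 × 8.8 = 1.6720
  age 3: 0.12 × 4.1 = 0.4920
  age 4: 0.04 × 7.4 = 0.2960
  age 5: 0.02 × 9.5 = 0.1900
R₀ = 3.6960 + 1.6720 + 0.4920 + 0.2960 + 0.1900 = 6.3460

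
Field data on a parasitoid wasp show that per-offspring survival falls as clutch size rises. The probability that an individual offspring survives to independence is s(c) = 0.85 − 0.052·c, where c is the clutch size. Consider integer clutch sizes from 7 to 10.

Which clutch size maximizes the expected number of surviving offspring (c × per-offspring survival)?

8

Expected surviving offspring = c × s(c):
  c=7: 7 × 0.486 = 3.402
  c=8: 8 × 0.434 = 3.472
  c=9: 9 × 0.382 = 3.438
  c=10: 10 × 0.330 = 3.300
Maximum at c = 8 (3.472 surviving offspring).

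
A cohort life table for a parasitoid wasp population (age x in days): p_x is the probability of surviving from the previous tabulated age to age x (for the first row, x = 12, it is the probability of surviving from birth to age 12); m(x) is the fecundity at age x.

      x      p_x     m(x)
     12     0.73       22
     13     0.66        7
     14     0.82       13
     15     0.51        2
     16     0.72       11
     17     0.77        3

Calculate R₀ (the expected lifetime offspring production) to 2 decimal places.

Survivorship from birth: l_x = p_12·p_13·…·p_x.
  l_12 = 0.73000
  l_13 = 0.48180
  l_14 = 0.39508
  l_15 = 0.20149
  l_16 = 0.14507
  l_17 = 0.11171
R₀ = Σ l_x m(x):
  age 12: 0.73000 × 22 = 16.0600
  age 13: 0.48180 × 7 = 3.3726
  age 14: 0.39508 × 13 = 5.1360
  age 15: 0.20149 × 2 = 0.4030
  age 16: 0.14507 × 11 = 1.5958
  age 17: 0.11171 × 3 = 0.3351
R₀ = 16.0600 + 3.3726 + 5.1360 + 0.4030 + 1.5958 + 0.3351 = 26.9025

26.90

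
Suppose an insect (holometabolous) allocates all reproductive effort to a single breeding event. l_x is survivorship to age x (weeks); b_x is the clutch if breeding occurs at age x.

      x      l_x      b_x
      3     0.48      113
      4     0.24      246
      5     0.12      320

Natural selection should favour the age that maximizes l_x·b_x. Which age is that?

Expected offspring if breeding at age x = l_x × b_x:
  age 3: 0.48 × 113 = 54.240
  age 4: 0.24 × 246 = 59.040
  age 5: 0.12 × 320 = 38.400
Maximum at age 4 (59.040).

4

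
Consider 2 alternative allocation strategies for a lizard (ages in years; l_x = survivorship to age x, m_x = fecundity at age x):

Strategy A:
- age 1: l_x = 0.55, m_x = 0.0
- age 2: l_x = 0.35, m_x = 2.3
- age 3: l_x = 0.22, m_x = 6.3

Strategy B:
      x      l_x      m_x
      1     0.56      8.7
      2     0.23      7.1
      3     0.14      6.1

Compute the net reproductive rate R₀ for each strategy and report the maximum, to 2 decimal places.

Strategy A: R₀ = 0.55×0.0 + 0.35×2.3 + 0.22×6.3 = 2.1910
Strategy B: R₀ = 0.56×8.7 + 0.23×7.1 + 0.14×6.1 = 7.3590
Highest R₀: strategy B with 7.3590.

7.36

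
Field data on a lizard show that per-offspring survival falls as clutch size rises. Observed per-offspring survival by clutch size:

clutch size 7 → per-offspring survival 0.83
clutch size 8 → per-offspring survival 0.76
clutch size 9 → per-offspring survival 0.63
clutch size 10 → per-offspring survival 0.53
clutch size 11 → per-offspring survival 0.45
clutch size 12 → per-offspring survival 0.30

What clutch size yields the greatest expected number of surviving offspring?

8

Expected surviving offspring = c × s(c):
  c=7: 7 × 0.83 = 5.810
  c=8: 8 × 0.76 = 6.080
  c=9: 9 × 0.63 = 5.670
  c=10: 10 × 0.53 = 5.300
  c=11: 11 × 0.45 = 4.950
  c=12: 12 × 0.30 = 3.600
Maximum at c = 8 (6.080 surviving offspring).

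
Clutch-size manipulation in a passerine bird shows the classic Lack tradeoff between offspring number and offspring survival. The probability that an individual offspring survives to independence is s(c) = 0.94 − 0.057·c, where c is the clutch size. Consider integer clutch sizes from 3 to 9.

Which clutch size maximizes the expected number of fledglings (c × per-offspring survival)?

Expected fledglings = c × s(c):
  c=3: 3 × 0.769 = 2.307
  c=4: 4 × 0.712 = 2.848
  c=5: 5 × 0.655 = 3.275
  c=6: 6 × 0.598 = 3.588
  c=7: 7 × 0.541 = 3.787
  c=8: 8 × 0.484 = 3.872
  c=9: 9 × 0.427 = 3.843
Maximum at c = 8 (3.872 fledglings).

8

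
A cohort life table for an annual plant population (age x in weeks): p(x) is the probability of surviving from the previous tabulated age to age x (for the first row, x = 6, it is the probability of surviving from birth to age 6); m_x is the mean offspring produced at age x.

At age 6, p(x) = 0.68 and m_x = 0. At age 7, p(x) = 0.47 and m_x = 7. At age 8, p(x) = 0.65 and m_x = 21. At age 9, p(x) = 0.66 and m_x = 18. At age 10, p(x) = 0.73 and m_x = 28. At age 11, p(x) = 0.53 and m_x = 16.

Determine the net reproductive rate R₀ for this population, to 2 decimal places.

Survivorship from birth: l_x = p_6·p_7·…·p_x.
  l_6 = 0.68000
  l_7 = 0.31960
  l_8 = 0.20774
  l_9 = 0.13711
  l_10 = 0.10009
  l_11 = 0.05305
R₀ = Σ l_x m_x:
  age 6: 0.68000 × 0 = 0.0000
  age 7: 0.31960 × 7 = 2.2372
  age 8: 0.20774 × 21 = 4.3625
  age 9: 0.13711 × 18 = 2.4680
  age 10: 0.10009 × 28 = 2.8025
  age 11: 0.05305 × 16 = 0.8488
R₀ = 0.0000 + 2.2372 + 4.3625 + 2.4680 + 2.8025 + 0.8488 = 12.7190

12.72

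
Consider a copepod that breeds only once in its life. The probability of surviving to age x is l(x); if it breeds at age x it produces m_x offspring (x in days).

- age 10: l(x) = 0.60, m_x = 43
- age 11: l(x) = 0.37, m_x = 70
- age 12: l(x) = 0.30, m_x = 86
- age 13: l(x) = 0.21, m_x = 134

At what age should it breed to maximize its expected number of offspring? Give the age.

13

Expected offspring if breeding at age x = l(x) × m_x:
  age 10: 0.60 × 43 = 25.800
  age 11: 0.37 × 70 = 25.900
  age 12: 0.30 × 86 = 25.800
  age 13: 0.21 × 134 = 28.140
Maximum at age 13 (28.140).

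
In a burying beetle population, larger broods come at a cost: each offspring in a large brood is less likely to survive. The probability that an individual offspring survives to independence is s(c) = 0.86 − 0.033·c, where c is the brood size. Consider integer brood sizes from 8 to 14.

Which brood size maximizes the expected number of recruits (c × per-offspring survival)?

Expected recruits = c × s(c):
  c=8: 8 × 0.596 = 4.768
  c=9: 9 × 0.563 = 5.067
  c=10: 10 × 0.530 = 5.300
  c=11: 11 × 0.497 = 5.467
  c=12: 12 × 0.464 = 5.568
  c=13: 13 × 0.431 = 5.603
  c=14: 14 × 0.398 = 5.572
Maximum at c = 13 (5.603 recruits).

13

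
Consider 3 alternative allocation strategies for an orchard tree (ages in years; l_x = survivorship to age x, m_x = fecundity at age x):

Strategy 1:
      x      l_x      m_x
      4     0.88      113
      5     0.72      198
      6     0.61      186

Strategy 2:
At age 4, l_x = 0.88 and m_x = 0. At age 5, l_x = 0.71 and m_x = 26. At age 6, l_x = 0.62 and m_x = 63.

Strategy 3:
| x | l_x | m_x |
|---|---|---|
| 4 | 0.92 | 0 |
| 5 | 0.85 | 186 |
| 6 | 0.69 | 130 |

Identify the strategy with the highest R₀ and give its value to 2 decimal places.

355.46

Strategy 1: R₀ = 0.88×113 + 0.72×198 + 0.61×186 = 355.4600
Strategy 2: R₀ = 0.88×0 + 0.71×26 + 0.62×63 = 57.5200
Strategy 3: R₀ = 0.92×0 + 0.85×186 + 0.69×130 = 247.8000
Highest R₀: strategy 1 with 355.4600.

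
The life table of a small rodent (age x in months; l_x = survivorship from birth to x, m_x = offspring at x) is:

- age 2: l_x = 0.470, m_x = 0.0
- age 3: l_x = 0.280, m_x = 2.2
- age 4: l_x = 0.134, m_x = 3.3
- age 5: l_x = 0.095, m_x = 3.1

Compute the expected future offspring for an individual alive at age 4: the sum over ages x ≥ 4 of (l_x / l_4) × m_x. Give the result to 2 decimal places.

5.50

l_4 = 0.134. Conditional survival from age 4 to x is l_x / l_4.
  x=4: (0.134/0.134) × 3.3 = 3.3000
  x=5: (0.095/0.134) × 3.1 = 2.1978
Sum = 3.3000 + 2.1978 = 5.4978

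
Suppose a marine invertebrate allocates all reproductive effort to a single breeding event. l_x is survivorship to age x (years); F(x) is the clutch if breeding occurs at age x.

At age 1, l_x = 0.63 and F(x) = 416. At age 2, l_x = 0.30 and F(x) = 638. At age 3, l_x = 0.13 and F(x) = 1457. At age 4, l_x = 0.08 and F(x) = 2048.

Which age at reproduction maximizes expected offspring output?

1

Expected offspring if breeding at age x = l_x × F(x):
  age 1: 0.63 × 416 = 262.080
  age 2: 0.30 × 638 = 191.400
  age 3: 0.13 × 1457 = 189.410
  age 4: 0.08 × 2048 = 163.840
Maximum at age 1 (262.080).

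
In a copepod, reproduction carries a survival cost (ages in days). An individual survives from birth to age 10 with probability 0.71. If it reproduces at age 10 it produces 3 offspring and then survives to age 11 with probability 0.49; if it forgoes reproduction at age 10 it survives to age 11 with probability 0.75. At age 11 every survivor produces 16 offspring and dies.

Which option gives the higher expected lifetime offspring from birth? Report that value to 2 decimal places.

8.52

breed at age 10: R₀ = 0.71 × (3 + 0.49 × 16) = 0.71 × 10.8400 = 7.6964
delay to age 11: R₀ = 0.71 × (0.75 × 16) = 0.71 × 12.0000 = 8.5200
Higher: delay to age 11 (8.5200).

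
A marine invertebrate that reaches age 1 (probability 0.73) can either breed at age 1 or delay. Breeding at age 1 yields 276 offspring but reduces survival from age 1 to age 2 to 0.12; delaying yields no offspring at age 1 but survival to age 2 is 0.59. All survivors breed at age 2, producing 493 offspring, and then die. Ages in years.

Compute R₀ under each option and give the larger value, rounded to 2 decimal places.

244.67

breed at age 1: R₀ = 0.73 × (276 + 0.12 × 493) = 0.73 × 335.1600 = 244.6668
delay to age 2: R₀ = 0.73 × (0.59 × 493) = 0.73 × 290.8700 = 212.3351
Higher: breed at age 1 (244.6668).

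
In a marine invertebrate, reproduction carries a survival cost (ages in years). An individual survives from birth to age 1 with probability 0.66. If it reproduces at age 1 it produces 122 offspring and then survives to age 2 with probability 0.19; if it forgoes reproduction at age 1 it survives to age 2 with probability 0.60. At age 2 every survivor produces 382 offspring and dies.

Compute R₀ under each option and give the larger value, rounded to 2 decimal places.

151.27

breed at age 1: R₀ = 0.66 × (122 + 0.19 × 382) = 0.66 × 194.5800 = 128.4228
delay to age 2: R₀ = 0.66 × (0.60 × 382) = 0.66 × 229.2000 = 151.2720
Higher: delay to age 2 (151.2720).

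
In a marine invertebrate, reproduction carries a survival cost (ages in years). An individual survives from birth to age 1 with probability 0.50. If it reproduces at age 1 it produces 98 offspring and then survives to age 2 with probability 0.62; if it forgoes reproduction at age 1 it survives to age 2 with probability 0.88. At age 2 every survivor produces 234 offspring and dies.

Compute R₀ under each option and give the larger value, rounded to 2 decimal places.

121.54

breed at age 1: R₀ = 0.50 × (98 + 0.62 × 234) = 0.50 × 243.0800 = 121.5400
delay to age 2: R₀ = 0.50 × (0.88 × 234) = 0.50 × 205.9200 = 102.9600
Higher: breed at age 1 (121.5400).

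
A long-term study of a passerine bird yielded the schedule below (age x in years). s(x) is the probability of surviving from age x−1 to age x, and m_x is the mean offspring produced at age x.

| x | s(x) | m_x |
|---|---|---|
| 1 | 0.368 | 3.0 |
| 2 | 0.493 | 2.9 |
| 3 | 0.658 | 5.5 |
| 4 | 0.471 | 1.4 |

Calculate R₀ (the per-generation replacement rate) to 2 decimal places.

Survivorship from birth: l_x = s_1·s_2·…·s_x.
  l_1 = 0.36800
  l_2 = 0.18142
  l_3 = 0.11938
  l_4 = 0.05623
R₀ = Σ l_x m_x:
  age 1: 0.36800 × 3.0 = 1.1040
  age 2: 0.18142 × 2.9 = 0.5261
  age 3: 0.11938 × 5.5 = 0.6566
  age 4: 0.05623 × 1.4 = 0.0787
R₀ = 1.1040 + 0.5261 + 0.6566 + 0.0787 = 2.3654

2.37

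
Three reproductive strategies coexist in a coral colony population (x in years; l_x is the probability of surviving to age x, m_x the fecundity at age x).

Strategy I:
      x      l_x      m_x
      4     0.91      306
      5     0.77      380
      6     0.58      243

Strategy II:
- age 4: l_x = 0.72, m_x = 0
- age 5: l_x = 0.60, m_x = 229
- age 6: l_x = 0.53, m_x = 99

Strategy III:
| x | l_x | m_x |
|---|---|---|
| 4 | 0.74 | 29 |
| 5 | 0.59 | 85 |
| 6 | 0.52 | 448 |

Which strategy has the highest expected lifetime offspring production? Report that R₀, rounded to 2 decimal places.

712.00

Strategy I: R₀ = 0.91×306 + 0.77×380 + 0.58×243 = 712.0000
Strategy II: R₀ = 0.72×0 + 0.60×229 + 0.53×99 = 189.8700
Strategy III: R₀ = 0.74×29 + 0.59×85 + 0.52×448 = 304.5700
Highest R₀: strategy I with 712.0000.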